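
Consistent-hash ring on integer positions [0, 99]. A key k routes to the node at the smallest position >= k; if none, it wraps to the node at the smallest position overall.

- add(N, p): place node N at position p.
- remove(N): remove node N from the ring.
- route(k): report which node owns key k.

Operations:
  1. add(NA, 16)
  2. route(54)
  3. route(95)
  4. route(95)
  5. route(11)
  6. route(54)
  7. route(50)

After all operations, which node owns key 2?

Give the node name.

Answer: NA

Derivation:
Op 1: add NA@16 -> ring=[16:NA]
Op 2: route key 54: none >= 54, wrap to smallest pos 16 -> NA
Op 3: route key 95: none >= 95, wrap to smallest pos 16 -> NA
Op 4: route key 95: none >= 95, wrap to smallest pos 16 -> NA
Op 5: route key 11: smallest pos >= 11 is 16 -> NA
Op 6: route key 54: none >= 54, wrap to smallest pos 16 -> NA
Op 7: route key 50: none >= 50, wrap to smallest pos 16 -> NA
Final route key 2: smallest pos >= 2 is 16 -> NA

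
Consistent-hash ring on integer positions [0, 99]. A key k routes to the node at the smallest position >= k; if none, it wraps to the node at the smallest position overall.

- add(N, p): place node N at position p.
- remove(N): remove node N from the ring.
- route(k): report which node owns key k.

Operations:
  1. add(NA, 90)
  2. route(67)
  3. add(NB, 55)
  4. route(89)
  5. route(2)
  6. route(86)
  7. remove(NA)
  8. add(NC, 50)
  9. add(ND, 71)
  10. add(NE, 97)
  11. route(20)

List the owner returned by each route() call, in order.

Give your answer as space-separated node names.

Op 1: add NA@90 -> ring=[90:NA]
Op 2: route key 67: smallest pos >= 67 is 90 -> NA
Op 3: add NB@55 -> ring=[55:NB,90:NA]
Op 4: route key 89: smallest pos >= 89 is 90 -> NA
Op 5: route key 2: smallest pos >= 2 is 55 -> NB
Op 6: route key 86: smallest pos >= 86 is 90 -> NA
Op 7: remove NA -> ring=[55:NB]
Op 8: add NC@50 -> ring=[50:NC,55:NB]
Op 9: add ND@71 -> ring=[50:NC,55:NB,71:ND]
Op 10: add NE@97 -> ring=[50:NC,55:NB,71:ND,97:NE]
Op 11: route key 20: smallest pos >= 20 is 50 -> NC

Answer: NA NA NB NA NC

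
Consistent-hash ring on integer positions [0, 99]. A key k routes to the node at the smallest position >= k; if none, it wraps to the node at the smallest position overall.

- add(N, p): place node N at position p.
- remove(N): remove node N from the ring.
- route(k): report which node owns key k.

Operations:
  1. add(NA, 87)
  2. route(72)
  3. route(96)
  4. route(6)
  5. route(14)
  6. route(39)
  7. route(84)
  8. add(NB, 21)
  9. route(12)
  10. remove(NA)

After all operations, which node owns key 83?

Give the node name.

Answer: NB

Derivation:
Op 1: add NA@87 -> ring=[87:NA]
Op 2: route key 72: smallest pos >= 72 is 87 -> NA
Op 3: route key 96: none >= 96, wrap to smallest pos 87 -> NA
Op 4: route key 6: smallest pos >= 6 is 87 -> NA
Op 5: route key 14: smallest pos >= 14 is 87 -> NA
Op 6: route key 39: smallest pos >= 39 is 87 -> NA
Op 7: route key 84: smallest pos >= 84 is 87 -> NA
Op 8: add NB@21 -> ring=[21:NB,87:NA]
Op 9: route key 12: smallest pos >= 12 is 21 -> NB
Op 10: remove NA -> ring=[21:NB]
Final route key 83: none >= 83, wrap to smallest pos 21 -> NB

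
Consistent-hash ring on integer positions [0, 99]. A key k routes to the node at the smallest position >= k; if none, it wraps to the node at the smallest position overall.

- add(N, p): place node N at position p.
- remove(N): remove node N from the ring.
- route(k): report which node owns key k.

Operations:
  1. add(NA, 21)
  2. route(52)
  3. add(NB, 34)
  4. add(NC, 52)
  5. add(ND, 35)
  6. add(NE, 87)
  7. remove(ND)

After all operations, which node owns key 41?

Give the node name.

Op 1: add NA@21 -> ring=[21:NA]
Op 2: route key 52: none >= 52, wrap to smallest pos 21 -> NA
Op 3: add NB@34 -> ring=[21:NA,34:NB]
Op 4: add NC@52 -> ring=[21:NA,34:NB,52:NC]
Op 5: add ND@35 -> ring=[21:NA,34:NB,35:ND,52:NC]
Op 6: add NE@87 -> ring=[21:NA,34:NB,35:ND,52:NC,87:NE]
Op 7: remove ND -> ring=[21:NA,34:NB,52:NC,87:NE]
Final route key 41: smallest pos >= 41 is 52 -> NC

Answer: NC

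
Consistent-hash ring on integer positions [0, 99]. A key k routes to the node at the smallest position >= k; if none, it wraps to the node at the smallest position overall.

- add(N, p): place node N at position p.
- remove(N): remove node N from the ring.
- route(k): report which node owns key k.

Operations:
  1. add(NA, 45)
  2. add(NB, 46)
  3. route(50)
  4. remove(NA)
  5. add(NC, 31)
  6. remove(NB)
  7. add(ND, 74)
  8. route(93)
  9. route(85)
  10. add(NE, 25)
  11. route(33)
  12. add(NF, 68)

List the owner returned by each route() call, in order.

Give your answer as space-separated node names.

Answer: NA NC NC ND

Derivation:
Op 1: add NA@45 -> ring=[45:NA]
Op 2: add NB@46 -> ring=[45:NA,46:NB]
Op 3: route key 50: none >= 50, wrap to smallest pos 45 -> NA
Op 4: remove NA -> ring=[46:NB]
Op 5: add NC@31 -> ring=[31:NC,46:NB]
Op 6: remove NB -> ring=[31:NC]
Op 7: add ND@74 -> ring=[31:NC,74:ND]
Op 8: route key 93: none >= 93, wrap to smallest pos 31 -> NC
Op 9: route key 85: none >= 85, wrap to smallest pos 31 -> NC
Op 10: add NE@25 -> ring=[25:NE,31:NC,74:ND]
Op 11: route key 33: smallest pos >= 33 is 74 -> ND
Op 12: add NF@68 -> ring=[25:NE,31:NC,68:NF,74:ND]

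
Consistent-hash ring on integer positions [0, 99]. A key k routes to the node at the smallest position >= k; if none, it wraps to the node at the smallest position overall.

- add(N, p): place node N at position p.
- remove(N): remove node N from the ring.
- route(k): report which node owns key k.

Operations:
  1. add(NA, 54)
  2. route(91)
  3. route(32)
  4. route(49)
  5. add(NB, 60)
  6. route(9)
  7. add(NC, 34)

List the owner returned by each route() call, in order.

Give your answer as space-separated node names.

Answer: NA NA NA NA

Derivation:
Op 1: add NA@54 -> ring=[54:NA]
Op 2: route key 91: none >= 91, wrap to smallest pos 54 -> NA
Op 3: route key 32: smallest pos >= 32 is 54 -> NA
Op 4: route key 49: smallest pos >= 49 is 54 -> NA
Op 5: add NB@60 -> ring=[54:NA,60:NB]
Op 6: route key 9: smallest pos >= 9 is 54 -> NA
Op 7: add NC@34 -> ring=[34:NC,54:NA,60:NB]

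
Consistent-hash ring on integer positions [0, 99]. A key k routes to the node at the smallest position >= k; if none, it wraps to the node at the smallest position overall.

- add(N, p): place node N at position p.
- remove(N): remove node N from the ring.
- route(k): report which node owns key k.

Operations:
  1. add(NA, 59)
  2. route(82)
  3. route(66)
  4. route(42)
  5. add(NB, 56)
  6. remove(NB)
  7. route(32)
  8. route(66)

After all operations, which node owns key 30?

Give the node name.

Answer: NA

Derivation:
Op 1: add NA@59 -> ring=[59:NA]
Op 2: route key 82: none >= 82, wrap to smallest pos 59 -> NA
Op 3: route key 66: none >= 66, wrap to smallest pos 59 -> NA
Op 4: route key 42: smallest pos >= 42 is 59 -> NA
Op 5: add NB@56 -> ring=[56:NB,59:NA]
Op 6: remove NB -> ring=[59:NA]
Op 7: route key 32: smallest pos >= 32 is 59 -> NA
Op 8: route key 66: none >= 66, wrap to smallest pos 59 -> NA
Final route key 30: smallest pos >= 30 is 59 -> NA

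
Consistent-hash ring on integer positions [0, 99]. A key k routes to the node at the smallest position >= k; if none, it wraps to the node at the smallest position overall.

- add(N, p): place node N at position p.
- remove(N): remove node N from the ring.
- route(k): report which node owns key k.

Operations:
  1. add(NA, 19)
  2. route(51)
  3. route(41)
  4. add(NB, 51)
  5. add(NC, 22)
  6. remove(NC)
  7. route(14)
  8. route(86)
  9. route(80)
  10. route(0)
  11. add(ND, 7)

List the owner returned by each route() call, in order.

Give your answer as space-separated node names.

Answer: NA NA NA NA NA NA

Derivation:
Op 1: add NA@19 -> ring=[19:NA]
Op 2: route key 51: none >= 51, wrap to smallest pos 19 -> NA
Op 3: route key 41: none >= 41, wrap to smallest pos 19 -> NA
Op 4: add NB@51 -> ring=[19:NA,51:NB]
Op 5: add NC@22 -> ring=[19:NA,22:NC,51:NB]
Op 6: remove NC -> ring=[19:NA,51:NB]
Op 7: route key 14: smallest pos >= 14 is 19 -> NA
Op 8: route key 86: none >= 86, wrap to smallest pos 19 -> NA
Op 9: route key 80: none >= 80, wrap to smallest pos 19 -> NA
Op 10: route key 0: smallest pos >= 0 is 19 -> NA
Op 11: add ND@7 -> ring=[7:ND,19:NA,51:NB]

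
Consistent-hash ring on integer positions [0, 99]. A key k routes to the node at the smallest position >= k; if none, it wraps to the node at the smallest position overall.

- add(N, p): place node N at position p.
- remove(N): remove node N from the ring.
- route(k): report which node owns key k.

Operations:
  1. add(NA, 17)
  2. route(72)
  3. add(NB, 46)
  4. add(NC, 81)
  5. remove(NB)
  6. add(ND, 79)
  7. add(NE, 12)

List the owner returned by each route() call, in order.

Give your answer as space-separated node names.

Op 1: add NA@17 -> ring=[17:NA]
Op 2: route key 72: none >= 72, wrap to smallest pos 17 -> NA
Op 3: add NB@46 -> ring=[17:NA,46:NB]
Op 4: add NC@81 -> ring=[17:NA,46:NB,81:NC]
Op 5: remove NB -> ring=[17:NA,81:NC]
Op 6: add ND@79 -> ring=[17:NA,79:ND,81:NC]
Op 7: add NE@12 -> ring=[12:NE,17:NA,79:ND,81:NC]

Answer: NA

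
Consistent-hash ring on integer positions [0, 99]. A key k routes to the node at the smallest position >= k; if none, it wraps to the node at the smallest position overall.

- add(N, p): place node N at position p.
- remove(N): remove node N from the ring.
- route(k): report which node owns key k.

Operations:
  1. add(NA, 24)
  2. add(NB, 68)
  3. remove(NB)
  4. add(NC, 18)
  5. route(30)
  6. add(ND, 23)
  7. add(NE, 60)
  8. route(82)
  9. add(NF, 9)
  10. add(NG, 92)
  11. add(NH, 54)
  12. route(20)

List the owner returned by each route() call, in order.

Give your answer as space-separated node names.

Answer: NC NC ND

Derivation:
Op 1: add NA@24 -> ring=[24:NA]
Op 2: add NB@68 -> ring=[24:NA,68:NB]
Op 3: remove NB -> ring=[24:NA]
Op 4: add NC@18 -> ring=[18:NC,24:NA]
Op 5: route key 30: none >= 30, wrap to smallest pos 18 -> NC
Op 6: add ND@23 -> ring=[18:NC,23:ND,24:NA]
Op 7: add NE@60 -> ring=[18:NC,23:ND,24:NA,60:NE]
Op 8: route key 82: none >= 82, wrap to smallest pos 18 -> NC
Op 9: add NF@9 -> ring=[9:NF,18:NC,23:ND,24:NA,60:NE]
Op 10: add NG@92 -> ring=[9:NF,18:NC,23:ND,24:NA,60:NE,92:NG]
Op 11: add NH@54 -> ring=[9:NF,18:NC,23:ND,24:NA,54:NH,60:NE,92:NG]
Op 12: route key 20: smallest pos >= 20 is 23 -> ND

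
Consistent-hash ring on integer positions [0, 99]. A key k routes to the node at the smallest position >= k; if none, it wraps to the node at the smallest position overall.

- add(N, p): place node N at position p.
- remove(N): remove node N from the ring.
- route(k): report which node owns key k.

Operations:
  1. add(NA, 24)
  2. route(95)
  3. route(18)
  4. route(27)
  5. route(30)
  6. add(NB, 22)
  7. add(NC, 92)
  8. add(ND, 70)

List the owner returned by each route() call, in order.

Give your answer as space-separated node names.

Answer: NA NA NA NA

Derivation:
Op 1: add NA@24 -> ring=[24:NA]
Op 2: route key 95: none >= 95, wrap to smallest pos 24 -> NA
Op 3: route key 18: smallest pos >= 18 is 24 -> NA
Op 4: route key 27: none >= 27, wrap to smallest pos 24 -> NA
Op 5: route key 30: none >= 30, wrap to smallest pos 24 -> NA
Op 6: add NB@22 -> ring=[22:NB,24:NA]
Op 7: add NC@92 -> ring=[22:NB,24:NA,92:NC]
Op 8: add ND@70 -> ring=[22:NB,24:NA,70:ND,92:NC]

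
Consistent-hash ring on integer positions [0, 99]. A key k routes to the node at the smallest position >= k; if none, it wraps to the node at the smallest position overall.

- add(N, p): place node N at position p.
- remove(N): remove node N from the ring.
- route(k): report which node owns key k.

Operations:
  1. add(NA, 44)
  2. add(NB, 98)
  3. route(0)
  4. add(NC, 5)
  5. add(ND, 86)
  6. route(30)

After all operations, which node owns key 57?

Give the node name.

Op 1: add NA@44 -> ring=[44:NA]
Op 2: add NB@98 -> ring=[44:NA,98:NB]
Op 3: route key 0: smallest pos >= 0 is 44 -> NA
Op 4: add NC@5 -> ring=[5:NC,44:NA,98:NB]
Op 5: add ND@86 -> ring=[5:NC,44:NA,86:ND,98:NB]
Op 6: route key 30: smallest pos >= 30 is 44 -> NA
Final route key 57: smallest pos >= 57 is 86 -> ND

Answer: ND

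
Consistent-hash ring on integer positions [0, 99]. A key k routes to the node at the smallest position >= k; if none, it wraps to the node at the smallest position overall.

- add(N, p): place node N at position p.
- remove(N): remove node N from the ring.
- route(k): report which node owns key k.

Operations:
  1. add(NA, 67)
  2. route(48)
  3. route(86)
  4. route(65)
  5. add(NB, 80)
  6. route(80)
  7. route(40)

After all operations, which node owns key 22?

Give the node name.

Op 1: add NA@67 -> ring=[67:NA]
Op 2: route key 48: smallest pos >= 48 is 67 -> NA
Op 3: route key 86: none >= 86, wrap to smallest pos 67 -> NA
Op 4: route key 65: smallest pos >= 65 is 67 -> NA
Op 5: add NB@80 -> ring=[67:NA,80:NB]
Op 6: route key 80: smallest pos >= 80 is 80 -> NB
Op 7: route key 40: smallest pos >= 40 is 67 -> NA
Final route key 22: smallest pos >= 22 is 67 -> NA

Answer: NA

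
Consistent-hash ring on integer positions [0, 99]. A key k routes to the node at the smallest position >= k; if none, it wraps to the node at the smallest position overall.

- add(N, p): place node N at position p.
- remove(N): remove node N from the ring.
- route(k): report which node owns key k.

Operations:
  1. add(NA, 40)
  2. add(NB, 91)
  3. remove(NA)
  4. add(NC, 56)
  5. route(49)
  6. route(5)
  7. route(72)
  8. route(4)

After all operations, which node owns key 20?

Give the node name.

Op 1: add NA@40 -> ring=[40:NA]
Op 2: add NB@91 -> ring=[40:NA,91:NB]
Op 3: remove NA -> ring=[91:NB]
Op 4: add NC@56 -> ring=[56:NC,91:NB]
Op 5: route key 49: smallest pos >= 49 is 56 -> NC
Op 6: route key 5: smallest pos >= 5 is 56 -> NC
Op 7: route key 72: smallest pos >= 72 is 91 -> NB
Op 8: route key 4: smallest pos >= 4 is 56 -> NC
Final route key 20: smallest pos >= 20 is 56 -> NC

Answer: NC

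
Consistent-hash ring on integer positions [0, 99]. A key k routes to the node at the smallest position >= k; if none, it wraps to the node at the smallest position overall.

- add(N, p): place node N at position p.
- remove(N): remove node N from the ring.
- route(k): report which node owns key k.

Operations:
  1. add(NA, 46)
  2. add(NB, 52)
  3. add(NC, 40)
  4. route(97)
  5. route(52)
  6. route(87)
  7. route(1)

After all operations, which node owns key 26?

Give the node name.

Answer: NC

Derivation:
Op 1: add NA@46 -> ring=[46:NA]
Op 2: add NB@52 -> ring=[46:NA,52:NB]
Op 3: add NC@40 -> ring=[40:NC,46:NA,52:NB]
Op 4: route key 97: none >= 97, wrap to smallest pos 40 -> NC
Op 5: route key 52: smallest pos >= 52 is 52 -> NB
Op 6: route key 87: none >= 87, wrap to smallest pos 40 -> NC
Op 7: route key 1: smallest pos >= 1 is 40 -> NC
Final route key 26: smallest pos >= 26 is 40 -> NC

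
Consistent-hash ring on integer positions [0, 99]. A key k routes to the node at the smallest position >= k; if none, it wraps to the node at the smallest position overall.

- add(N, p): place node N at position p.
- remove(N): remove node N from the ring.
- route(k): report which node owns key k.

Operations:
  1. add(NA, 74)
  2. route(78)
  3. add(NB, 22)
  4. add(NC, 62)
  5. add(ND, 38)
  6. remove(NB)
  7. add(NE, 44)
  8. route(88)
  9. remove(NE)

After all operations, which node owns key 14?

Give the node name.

Op 1: add NA@74 -> ring=[74:NA]
Op 2: route key 78: none >= 78, wrap to smallest pos 74 -> NA
Op 3: add NB@22 -> ring=[22:NB,74:NA]
Op 4: add NC@62 -> ring=[22:NB,62:NC,74:NA]
Op 5: add ND@38 -> ring=[22:NB,38:ND,62:NC,74:NA]
Op 6: remove NB -> ring=[38:ND,62:NC,74:NA]
Op 7: add NE@44 -> ring=[38:ND,44:NE,62:NC,74:NA]
Op 8: route key 88: none >= 88, wrap to smallest pos 38 -> ND
Op 9: remove NE -> ring=[38:ND,62:NC,74:NA]
Final route key 14: smallest pos >= 14 is 38 -> ND

Answer: ND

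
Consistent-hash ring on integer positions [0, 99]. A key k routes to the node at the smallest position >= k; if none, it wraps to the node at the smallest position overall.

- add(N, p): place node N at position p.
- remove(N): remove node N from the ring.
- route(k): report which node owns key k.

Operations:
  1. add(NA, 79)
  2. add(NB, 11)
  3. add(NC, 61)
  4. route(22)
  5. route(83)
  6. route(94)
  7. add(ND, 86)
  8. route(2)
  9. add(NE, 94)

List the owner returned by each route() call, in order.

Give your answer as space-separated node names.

Op 1: add NA@79 -> ring=[79:NA]
Op 2: add NB@11 -> ring=[11:NB,79:NA]
Op 3: add NC@61 -> ring=[11:NB,61:NC,79:NA]
Op 4: route key 22: smallest pos >= 22 is 61 -> NC
Op 5: route key 83: none >= 83, wrap to smallest pos 11 -> NB
Op 6: route key 94: none >= 94, wrap to smallest pos 11 -> NB
Op 7: add ND@86 -> ring=[11:NB,61:NC,79:NA,86:ND]
Op 8: route key 2: smallest pos >= 2 is 11 -> NB
Op 9: add NE@94 -> ring=[11:NB,61:NC,79:NA,86:ND,94:NE]

Answer: NC NB NB NB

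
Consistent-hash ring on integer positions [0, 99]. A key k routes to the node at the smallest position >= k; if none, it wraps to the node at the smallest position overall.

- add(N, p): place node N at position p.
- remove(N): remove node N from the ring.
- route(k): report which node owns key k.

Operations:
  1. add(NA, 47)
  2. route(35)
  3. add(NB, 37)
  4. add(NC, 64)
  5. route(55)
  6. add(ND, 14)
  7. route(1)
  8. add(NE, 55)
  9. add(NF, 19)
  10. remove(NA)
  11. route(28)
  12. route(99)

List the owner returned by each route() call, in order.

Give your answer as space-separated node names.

Answer: NA NC ND NB ND

Derivation:
Op 1: add NA@47 -> ring=[47:NA]
Op 2: route key 35: smallest pos >= 35 is 47 -> NA
Op 3: add NB@37 -> ring=[37:NB,47:NA]
Op 4: add NC@64 -> ring=[37:NB,47:NA,64:NC]
Op 5: route key 55: smallest pos >= 55 is 64 -> NC
Op 6: add ND@14 -> ring=[14:ND,37:NB,47:NA,64:NC]
Op 7: route key 1: smallest pos >= 1 is 14 -> ND
Op 8: add NE@55 -> ring=[14:ND,37:NB,47:NA,55:NE,64:NC]
Op 9: add NF@19 -> ring=[14:ND,19:NF,37:NB,47:NA,55:NE,64:NC]
Op 10: remove NA -> ring=[14:ND,19:NF,37:NB,55:NE,64:NC]
Op 11: route key 28: smallest pos >= 28 is 37 -> NB
Op 12: route key 99: none >= 99, wrap to smallest pos 14 -> ND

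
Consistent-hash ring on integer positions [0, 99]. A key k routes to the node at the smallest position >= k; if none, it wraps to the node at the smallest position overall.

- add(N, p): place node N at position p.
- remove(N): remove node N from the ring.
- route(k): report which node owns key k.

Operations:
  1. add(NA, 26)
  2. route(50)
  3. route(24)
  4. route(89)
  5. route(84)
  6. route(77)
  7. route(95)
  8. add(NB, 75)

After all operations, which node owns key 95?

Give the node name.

Op 1: add NA@26 -> ring=[26:NA]
Op 2: route key 50: none >= 50, wrap to smallest pos 26 -> NA
Op 3: route key 24: smallest pos >= 24 is 26 -> NA
Op 4: route key 89: none >= 89, wrap to smallest pos 26 -> NA
Op 5: route key 84: none >= 84, wrap to smallest pos 26 -> NA
Op 6: route key 77: none >= 77, wrap to smallest pos 26 -> NA
Op 7: route key 95: none >= 95, wrap to smallest pos 26 -> NA
Op 8: add NB@75 -> ring=[26:NA,75:NB]
Final route key 95: none >= 95, wrap to smallest pos 26 -> NA

Answer: NA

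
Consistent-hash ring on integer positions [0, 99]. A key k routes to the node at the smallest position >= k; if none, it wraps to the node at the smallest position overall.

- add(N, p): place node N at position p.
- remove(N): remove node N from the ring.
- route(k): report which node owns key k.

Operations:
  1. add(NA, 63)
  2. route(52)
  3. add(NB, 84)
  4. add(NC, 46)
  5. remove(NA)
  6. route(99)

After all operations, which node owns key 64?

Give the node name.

Op 1: add NA@63 -> ring=[63:NA]
Op 2: route key 52: smallest pos >= 52 is 63 -> NA
Op 3: add NB@84 -> ring=[63:NA,84:NB]
Op 4: add NC@46 -> ring=[46:NC,63:NA,84:NB]
Op 5: remove NA -> ring=[46:NC,84:NB]
Op 6: route key 99: none >= 99, wrap to smallest pos 46 -> NC
Final route key 64: smallest pos >= 64 is 84 -> NB

Answer: NB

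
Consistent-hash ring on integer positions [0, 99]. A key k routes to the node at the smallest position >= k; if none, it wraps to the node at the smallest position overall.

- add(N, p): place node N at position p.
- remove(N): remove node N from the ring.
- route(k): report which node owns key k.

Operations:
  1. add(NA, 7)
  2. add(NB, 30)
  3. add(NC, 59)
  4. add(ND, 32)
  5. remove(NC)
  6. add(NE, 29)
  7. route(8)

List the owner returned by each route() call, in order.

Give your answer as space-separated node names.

Op 1: add NA@7 -> ring=[7:NA]
Op 2: add NB@30 -> ring=[7:NA,30:NB]
Op 3: add NC@59 -> ring=[7:NA,30:NB,59:NC]
Op 4: add ND@32 -> ring=[7:NA,30:NB,32:ND,59:NC]
Op 5: remove NC -> ring=[7:NA,30:NB,32:ND]
Op 6: add NE@29 -> ring=[7:NA,29:NE,30:NB,32:ND]
Op 7: route key 8: smallest pos >= 8 is 29 -> NE

Answer: NE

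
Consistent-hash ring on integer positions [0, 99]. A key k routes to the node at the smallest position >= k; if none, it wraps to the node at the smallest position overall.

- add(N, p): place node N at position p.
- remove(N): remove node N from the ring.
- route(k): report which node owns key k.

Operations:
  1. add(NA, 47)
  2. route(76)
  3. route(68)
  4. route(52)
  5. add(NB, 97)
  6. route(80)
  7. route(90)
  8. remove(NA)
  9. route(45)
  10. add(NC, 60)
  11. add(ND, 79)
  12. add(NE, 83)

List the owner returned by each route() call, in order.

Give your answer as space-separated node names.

Answer: NA NA NA NB NB NB

Derivation:
Op 1: add NA@47 -> ring=[47:NA]
Op 2: route key 76: none >= 76, wrap to smallest pos 47 -> NA
Op 3: route key 68: none >= 68, wrap to smallest pos 47 -> NA
Op 4: route key 52: none >= 52, wrap to smallest pos 47 -> NA
Op 5: add NB@97 -> ring=[47:NA,97:NB]
Op 6: route key 80: smallest pos >= 80 is 97 -> NB
Op 7: route key 90: smallest pos >= 90 is 97 -> NB
Op 8: remove NA -> ring=[97:NB]
Op 9: route key 45: smallest pos >= 45 is 97 -> NB
Op 10: add NC@60 -> ring=[60:NC,97:NB]
Op 11: add ND@79 -> ring=[60:NC,79:ND,97:NB]
Op 12: add NE@83 -> ring=[60:NC,79:ND,83:NE,97:NB]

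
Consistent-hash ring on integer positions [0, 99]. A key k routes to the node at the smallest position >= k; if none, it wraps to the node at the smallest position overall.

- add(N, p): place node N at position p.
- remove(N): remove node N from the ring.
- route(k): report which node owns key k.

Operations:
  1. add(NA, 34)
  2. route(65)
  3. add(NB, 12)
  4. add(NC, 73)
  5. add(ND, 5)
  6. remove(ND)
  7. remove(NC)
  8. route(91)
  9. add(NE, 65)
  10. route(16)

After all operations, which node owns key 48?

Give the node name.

Answer: NE

Derivation:
Op 1: add NA@34 -> ring=[34:NA]
Op 2: route key 65: none >= 65, wrap to smallest pos 34 -> NA
Op 3: add NB@12 -> ring=[12:NB,34:NA]
Op 4: add NC@73 -> ring=[12:NB,34:NA,73:NC]
Op 5: add ND@5 -> ring=[5:ND,12:NB,34:NA,73:NC]
Op 6: remove ND -> ring=[12:NB,34:NA,73:NC]
Op 7: remove NC -> ring=[12:NB,34:NA]
Op 8: route key 91: none >= 91, wrap to smallest pos 12 -> NB
Op 9: add NE@65 -> ring=[12:NB,34:NA,65:NE]
Op 10: route key 16: smallest pos >= 16 is 34 -> NA
Final route key 48: smallest pos >= 48 is 65 -> NE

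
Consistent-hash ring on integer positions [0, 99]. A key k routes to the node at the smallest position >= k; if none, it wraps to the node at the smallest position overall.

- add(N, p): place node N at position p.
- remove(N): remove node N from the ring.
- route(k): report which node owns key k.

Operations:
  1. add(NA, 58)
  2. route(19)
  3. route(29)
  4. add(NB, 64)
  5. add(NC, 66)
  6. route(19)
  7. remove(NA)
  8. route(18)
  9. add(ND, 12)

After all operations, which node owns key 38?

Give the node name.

Answer: NB

Derivation:
Op 1: add NA@58 -> ring=[58:NA]
Op 2: route key 19: smallest pos >= 19 is 58 -> NA
Op 3: route key 29: smallest pos >= 29 is 58 -> NA
Op 4: add NB@64 -> ring=[58:NA,64:NB]
Op 5: add NC@66 -> ring=[58:NA,64:NB,66:NC]
Op 6: route key 19: smallest pos >= 19 is 58 -> NA
Op 7: remove NA -> ring=[64:NB,66:NC]
Op 8: route key 18: smallest pos >= 18 is 64 -> NB
Op 9: add ND@12 -> ring=[12:ND,64:NB,66:NC]
Final route key 38: smallest pos >= 38 is 64 -> NB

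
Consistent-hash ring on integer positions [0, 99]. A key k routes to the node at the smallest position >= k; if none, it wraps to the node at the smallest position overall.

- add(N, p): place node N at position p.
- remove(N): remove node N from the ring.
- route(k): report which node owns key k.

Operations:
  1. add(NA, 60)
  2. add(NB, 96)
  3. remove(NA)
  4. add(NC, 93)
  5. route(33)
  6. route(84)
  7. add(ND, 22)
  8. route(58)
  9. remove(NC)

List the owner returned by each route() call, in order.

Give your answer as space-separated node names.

Op 1: add NA@60 -> ring=[60:NA]
Op 2: add NB@96 -> ring=[60:NA,96:NB]
Op 3: remove NA -> ring=[96:NB]
Op 4: add NC@93 -> ring=[93:NC,96:NB]
Op 5: route key 33: smallest pos >= 33 is 93 -> NC
Op 6: route key 84: smallest pos >= 84 is 93 -> NC
Op 7: add ND@22 -> ring=[22:ND,93:NC,96:NB]
Op 8: route key 58: smallest pos >= 58 is 93 -> NC
Op 9: remove NC -> ring=[22:ND,96:NB]

Answer: NC NC NC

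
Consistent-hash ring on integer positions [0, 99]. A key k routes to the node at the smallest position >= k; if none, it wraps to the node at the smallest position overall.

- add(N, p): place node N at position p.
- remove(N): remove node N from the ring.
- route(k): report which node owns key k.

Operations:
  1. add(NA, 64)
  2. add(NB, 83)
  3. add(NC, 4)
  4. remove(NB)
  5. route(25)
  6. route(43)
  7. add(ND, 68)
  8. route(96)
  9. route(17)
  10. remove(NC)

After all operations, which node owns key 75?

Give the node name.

Op 1: add NA@64 -> ring=[64:NA]
Op 2: add NB@83 -> ring=[64:NA,83:NB]
Op 3: add NC@4 -> ring=[4:NC,64:NA,83:NB]
Op 4: remove NB -> ring=[4:NC,64:NA]
Op 5: route key 25: smallest pos >= 25 is 64 -> NA
Op 6: route key 43: smallest pos >= 43 is 64 -> NA
Op 7: add ND@68 -> ring=[4:NC,64:NA,68:ND]
Op 8: route key 96: none >= 96, wrap to smallest pos 4 -> NC
Op 9: route key 17: smallest pos >= 17 is 64 -> NA
Op 10: remove NC -> ring=[64:NA,68:ND]
Final route key 75: none >= 75, wrap to smallest pos 64 -> NA

Answer: NA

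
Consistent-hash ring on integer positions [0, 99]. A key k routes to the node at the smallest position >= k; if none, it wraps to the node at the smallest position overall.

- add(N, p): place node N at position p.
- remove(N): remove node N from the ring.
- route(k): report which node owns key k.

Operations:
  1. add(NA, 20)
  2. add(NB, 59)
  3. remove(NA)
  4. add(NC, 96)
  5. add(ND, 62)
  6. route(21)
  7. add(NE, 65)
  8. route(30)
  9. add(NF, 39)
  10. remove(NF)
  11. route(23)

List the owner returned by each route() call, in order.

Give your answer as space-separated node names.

Answer: NB NB NB

Derivation:
Op 1: add NA@20 -> ring=[20:NA]
Op 2: add NB@59 -> ring=[20:NA,59:NB]
Op 3: remove NA -> ring=[59:NB]
Op 4: add NC@96 -> ring=[59:NB,96:NC]
Op 5: add ND@62 -> ring=[59:NB,62:ND,96:NC]
Op 6: route key 21: smallest pos >= 21 is 59 -> NB
Op 7: add NE@65 -> ring=[59:NB,62:ND,65:NE,96:NC]
Op 8: route key 30: smallest pos >= 30 is 59 -> NB
Op 9: add NF@39 -> ring=[39:NF,59:NB,62:ND,65:NE,96:NC]
Op 10: remove NF -> ring=[59:NB,62:ND,65:NE,96:NC]
Op 11: route key 23: smallest pos >= 23 is 59 -> NB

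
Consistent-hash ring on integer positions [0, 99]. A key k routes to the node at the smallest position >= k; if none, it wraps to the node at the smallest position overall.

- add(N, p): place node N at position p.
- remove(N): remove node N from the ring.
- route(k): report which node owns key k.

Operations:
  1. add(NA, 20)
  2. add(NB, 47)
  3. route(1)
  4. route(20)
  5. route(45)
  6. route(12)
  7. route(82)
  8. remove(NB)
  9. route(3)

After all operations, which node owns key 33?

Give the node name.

Op 1: add NA@20 -> ring=[20:NA]
Op 2: add NB@47 -> ring=[20:NA,47:NB]
Op 3: route key 1: smallest pos >= 1 is 20 -> NA
Op 4: route key 20: smallest pos >= 20 is 20 -> NA
Op 5: route key 45: smallest pos >= 45 is 47 -> NB
Op 6: route key 12: smallest pos >= 12 is 20 -> NA
Op 7: route key 82: none >= 82, wrap to smallest pos 20 -> NA
Op 8: remove NB -> ring=[20:NA]
Op 9: route key 3: smallest pos >= 3 is 20 -> NA
Final route key 33: none >= 33, wrap to smallest pos 20 -> NA

Answer: NA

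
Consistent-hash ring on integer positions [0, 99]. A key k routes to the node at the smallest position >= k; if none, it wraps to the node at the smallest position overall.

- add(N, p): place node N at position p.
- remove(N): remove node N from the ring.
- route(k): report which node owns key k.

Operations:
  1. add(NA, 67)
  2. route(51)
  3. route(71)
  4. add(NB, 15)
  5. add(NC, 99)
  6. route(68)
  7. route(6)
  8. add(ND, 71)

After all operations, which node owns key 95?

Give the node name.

Answer: NC

Derivation:
Op 1: add NA@67 -> ring=[67:NA]
Op 2: route key 51: smallest pos >= 51 is 67 -> NA
Op 3: route key 71: none >= 71, wrap to smallest pos 67 -> NA
Op 4: add NB@15 -> ring=[15:NB,67:NA]
Op 5: add NC@99 -> ring=[15:NB,67:NA,99:NC]
Op 6: route key 68: smallest pos >= 68 is 99 -> NC
Op 7: route key 6: smallest pos >= 6 is 15 -> NB
Op 8: add ND@71 -> ring=[15:NB,67:NA,71:ND,99:NC]
Final route key 95: smallest pos >= 95 is 99 -> NC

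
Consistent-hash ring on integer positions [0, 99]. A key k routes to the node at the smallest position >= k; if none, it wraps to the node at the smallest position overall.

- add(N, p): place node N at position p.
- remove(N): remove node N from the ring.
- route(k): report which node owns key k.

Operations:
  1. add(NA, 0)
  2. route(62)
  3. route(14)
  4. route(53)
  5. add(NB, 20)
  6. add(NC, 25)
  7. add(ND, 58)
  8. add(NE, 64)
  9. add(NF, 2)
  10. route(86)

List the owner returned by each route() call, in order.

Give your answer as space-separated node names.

Answer: NA NA NA NA

Derivation:
Op 1: add NA@0 -> ring=[0:NA]
Op 2: route key 62: none >= 62, wrap to smallest pos 0 -> NA
Op 3: route key 14: none >= 14, wrap to smallest pos 0 -> NA
Op 4: route key 53: none >= 53, wrap to smallest pos 0 -> NA
Op 5: add NB@20 -> ring=[0:NA,20:NB]
Op 6: add NC@25 -> ring=[0:NA,20:NB,25:NC]
Op 7: add ND@58 -> ring=[0:NA,20:NB,25:NC,58:ND]
Op 8: add NE@64 -> ring=[0:NA,20:NB,25:NC,58:ND,64:NE]
Op 9: add NF@2 -> ring=[0:NA,2:NF,20:NB,25:NC,58:ND,64:NE]
Op 10: route key 86: none >= 86, wrap to smallest pos 0 -> NA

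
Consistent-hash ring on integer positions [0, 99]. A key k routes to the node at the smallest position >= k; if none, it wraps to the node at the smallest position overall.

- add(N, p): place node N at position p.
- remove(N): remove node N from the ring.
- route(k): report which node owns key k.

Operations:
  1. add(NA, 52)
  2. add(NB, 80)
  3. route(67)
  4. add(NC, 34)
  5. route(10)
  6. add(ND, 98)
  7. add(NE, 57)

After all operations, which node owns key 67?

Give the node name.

Op 1: add NA@52 -> ring=[52:NA]
Op 2: add NB@80 -> ring=[52:NA,80:NB]
Op 3: route key 67: smallest pos >= 67 is 80 -> NB
Op 4: add NC@34 -> ring=[34:NC,52:NA,80:NB]
Op 5: route key 10: smallest pos >= 10 is 34 -> NC
Op 6: add ND@98 -> ring=[34:NC,52:NA,80:NB,98:ND]
Op 7: add NE@57 -> ring=[34:NC,52:NA,57:NE,80:NB,98:ND]
Final route key 67: smallest pos >= 67 is 80 -> NB

Answer: NB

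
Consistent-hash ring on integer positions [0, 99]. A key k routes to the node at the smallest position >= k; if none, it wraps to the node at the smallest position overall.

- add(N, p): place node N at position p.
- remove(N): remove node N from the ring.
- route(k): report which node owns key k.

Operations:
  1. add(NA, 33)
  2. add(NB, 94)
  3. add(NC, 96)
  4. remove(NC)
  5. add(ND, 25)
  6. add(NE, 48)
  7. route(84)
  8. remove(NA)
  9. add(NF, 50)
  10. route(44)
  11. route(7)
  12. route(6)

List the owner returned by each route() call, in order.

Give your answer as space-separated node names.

Op 1: add NA@33 -> ring=[33:NA]
Op 2: add NB@94 -> ring=[33:NA,94:NB]
Op 3: add NC@96 -> ring=[33:NA,94:NB,96:NC]
Op 4: remove NC -> ring=[33:NA,94:NB]
Op 5: add ND@25 -> ring=[25:ND,33:NA,94:NB]
Op 6: add NE@48 -> ring=[25:ND,33:NA,48:NE,94:NB]
Op 7: route key 84: smallest pos >= 84 is 94 -> NB
Op 8: remove NA -> ring=[25:ND,48:NE,94:NB]
Op 9: add NF@50 -> ring=[25:ND,48:NE,50:NF,94:NB]
Op 10: route key 44: smallest pos >= 44 is 48 -> NE
Op 11: route key 7: smallest pos >= 7 is 25 -> ND
Op 12: route key 6: smallest pos >= 6 is 25 -> ND

Answer: NB NE ND ND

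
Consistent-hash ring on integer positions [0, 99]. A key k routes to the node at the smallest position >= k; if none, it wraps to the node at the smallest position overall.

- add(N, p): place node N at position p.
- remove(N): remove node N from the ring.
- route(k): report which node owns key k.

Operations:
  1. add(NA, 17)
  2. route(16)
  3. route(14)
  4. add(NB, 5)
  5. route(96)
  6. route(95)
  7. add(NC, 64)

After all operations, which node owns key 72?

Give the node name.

Answer: NB

Derivation:
Op 1: add NA@17 -> ring=[17:NA]
Op 2: route key 16: smallest pos >= 16 is 17 -> NA
Op 3: route key 14: smallest pos >= 14 is 17 -> NA
Op 4: add NB@5 -> ring=[5:NB,17:NA]
Op 5: route key 96: none >= 96, wrap to smallest pos 5 -> NB
Op 6: route key 95: none >= 95, wrap to smallest pos 5 -> NB
Op 7: add NC@64 -> ring=[5:NB,17:NA,64:NC]
Final route key 72: none >= 72, wrap to smallest pos 5 -> NB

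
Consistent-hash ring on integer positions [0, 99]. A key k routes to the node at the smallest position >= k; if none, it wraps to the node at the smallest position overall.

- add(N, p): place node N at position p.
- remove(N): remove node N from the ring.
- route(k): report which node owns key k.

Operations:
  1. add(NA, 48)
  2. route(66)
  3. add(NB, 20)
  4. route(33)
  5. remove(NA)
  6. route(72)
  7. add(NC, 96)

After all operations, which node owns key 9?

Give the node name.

Op 1: add NA@48 -> ring=[48:NA]
Op 2: route key 66: none >= 66, wrap to smallest pos 48 -> NA
Op 3: add NB@20 -> ring=[20:NB,48:NA]
Op 4: route key 33: smallest pos >= 33 is 48 -> NA
Op 5: remove NA -> ring=[20:NB]
Op 6: route key 72: none >= 72, wrap to smallest pos 20 -> NB
Op 7: add NC@96 -> ring=[20:NB,96:NC]
Final route key 9: smallest pos >= 9 is 20 -> NB

Answer: NB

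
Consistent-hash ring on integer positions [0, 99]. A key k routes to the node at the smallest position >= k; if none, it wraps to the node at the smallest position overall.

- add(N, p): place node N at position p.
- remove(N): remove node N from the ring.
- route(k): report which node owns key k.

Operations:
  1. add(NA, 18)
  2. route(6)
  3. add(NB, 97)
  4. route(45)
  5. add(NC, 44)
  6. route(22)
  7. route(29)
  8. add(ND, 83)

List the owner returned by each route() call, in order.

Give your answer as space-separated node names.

Op 1: add NA@18 -> ring=[18:NA]
Op 2: route key 6: smallest pos >= 6 is 18 -> NA
Op 3: add NB@97 -> ring=[18:NA,97:NB]
Op 4: route key 45: smallest pos >= 45 is 97 -> NB
Op 5: add NC@44 -> ring=[18:NA,44:NC,97:NB]
Op 6: route key 22: smallest pos >= 22 is 44 -> NC
Op 7: route key 29: smallest pos >= 29 is 44 -> NC
Op 8: add ND@83 -> ring=[18:NA,44:NC,83:ND,97:NB]

Answer: NA NB NC NC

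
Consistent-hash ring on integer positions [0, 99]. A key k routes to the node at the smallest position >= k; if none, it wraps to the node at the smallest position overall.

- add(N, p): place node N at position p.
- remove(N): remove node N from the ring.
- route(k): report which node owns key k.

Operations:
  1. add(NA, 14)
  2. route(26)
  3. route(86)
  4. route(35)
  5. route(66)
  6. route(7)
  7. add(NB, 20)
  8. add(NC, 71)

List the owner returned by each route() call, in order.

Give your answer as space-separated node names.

Op 1: add NA@14 -> ring=[14:NA]
Op 2: route key 26: none >= 26, wrap to smallest pos 14 -> NA
Op 3: route key 86: none >= 86, wrap to smallest pos 14 -> NA
Op 4: route key 35: none >= 35, wrap to smallest pos 14 -> NA
Op 5: route key 66: none >= 66, wrap to smallest pos 14 -> NA
Op 6: route key 7: smallest pos >= 7 is 14 -> NA
Op 7: add NB@20 -> ring=[14:NA,20:NB]
Op 8: add NC@71 -> ring=[14:NA,20:NB,71:NC]

Answer: NA NA NA NA NA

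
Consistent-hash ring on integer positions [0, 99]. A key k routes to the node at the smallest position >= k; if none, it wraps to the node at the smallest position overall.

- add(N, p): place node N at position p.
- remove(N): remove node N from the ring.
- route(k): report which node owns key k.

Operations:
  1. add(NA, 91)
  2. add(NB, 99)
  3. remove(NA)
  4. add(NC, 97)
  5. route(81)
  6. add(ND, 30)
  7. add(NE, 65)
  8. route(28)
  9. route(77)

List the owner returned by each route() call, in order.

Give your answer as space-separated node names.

Op 1: add NA@91 -> ring=[91:NA]
Op 2: add NB@99 -> ring=[91:NA,99:NB]
Op 3: remove NA -> ring=[99:NB]
Op 4: add NC@97 -> ring=[97:NC,99:NB]
Op 5: route key 81: smallest pos >= 81 is 97 -> NC
Op 6: add ND@30 -> ring=[30:ND,97:NC,99:NB]
Op 7: add NE@65 -> ring=[30:ND,65:NE,97:NC,99:NB]
Op 8: route key 28: smallest pos >= 28 is 30 -> ND
Op 9: route key 77: smallest pos >= 77 is 97 -> NC

Answer: NC ND NC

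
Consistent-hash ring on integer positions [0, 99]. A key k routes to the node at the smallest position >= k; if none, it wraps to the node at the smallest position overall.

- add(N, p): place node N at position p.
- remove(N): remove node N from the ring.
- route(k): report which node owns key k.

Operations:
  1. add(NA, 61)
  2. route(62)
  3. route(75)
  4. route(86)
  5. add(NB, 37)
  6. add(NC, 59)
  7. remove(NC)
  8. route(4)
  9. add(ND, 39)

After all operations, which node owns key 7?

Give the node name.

Answer: NB

Derivation:
Op 1: add NA@61 -> ring=[61:NA]
Op 2: route key 62: none >= 62, wrap to smallest pos 61 -> NA
Op 3: route key 75: none >= 75, wrap to smallest pos 61 -> NA
Op 4: route key 86: none >= 86, wrap to smallest pos 61 -> NA
Op 5: add NB@37 -> ring=[37:NB,61:NA]
Op 6: add NC@59 -> ring=[37:NB,59:NC,61:NA]
Op 7: remove NC -> ring=[37:NB,61:NA]
Op 8: route key 4: smallest pos >= 4 is 37 -> NB
Op 9: add ND@39 -> ring=[37:NB,39:ND,61:NA]
Final route key 7: smallest pos >= 7 is 37 -> NB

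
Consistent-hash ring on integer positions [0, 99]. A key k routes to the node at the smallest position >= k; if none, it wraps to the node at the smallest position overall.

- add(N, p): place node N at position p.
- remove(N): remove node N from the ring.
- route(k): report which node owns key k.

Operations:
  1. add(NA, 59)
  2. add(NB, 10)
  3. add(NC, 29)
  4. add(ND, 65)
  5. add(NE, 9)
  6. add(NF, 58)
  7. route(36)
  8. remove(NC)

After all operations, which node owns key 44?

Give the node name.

Op 1: add NA@59 -> ring=[59:NA]
Op 2: add NB@10 -> ring=[10:NB,59:NA]
Op 3: add NC@29 -> ring=[10:NB,29:NC,59:NA]
Op 4: add ND@65 -> ring=[10:NB,29:NC,59:NA,65:ND]
Op 5: add NE@9 -> ring=[9:NE,10:NB,29:NC,59:NA,65:ND]
Op 6: add NF@58 -> ring=[9:NE,10:NB,29:NC,58:NF,59:NA,65:ND]
Op 7: route key 36: smallest pos >= 36 is 58 -> NF
Op 8: remove NC -> ring=[9:NE,10:NB,58:NF,59:NA,65:ND]
Final route key 44: smallest pos >= 44 is 58 -> NF

Answer: NF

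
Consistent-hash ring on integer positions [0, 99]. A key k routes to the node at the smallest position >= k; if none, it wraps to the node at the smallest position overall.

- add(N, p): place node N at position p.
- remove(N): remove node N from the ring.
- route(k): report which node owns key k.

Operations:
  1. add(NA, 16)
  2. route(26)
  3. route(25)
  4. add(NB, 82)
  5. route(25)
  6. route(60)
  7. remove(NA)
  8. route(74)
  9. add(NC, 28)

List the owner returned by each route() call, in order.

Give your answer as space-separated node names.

Answer: NA NA NB NB NB

Derivation:
Op 1: add NA@16 -> ring=[16:NA]
Op 2: route key 26: none >= 26, wrap to smallest pos 16 -> NA
Op 3: route key 25: none >= 25, wrap to smallest pos 16 -> NA
Op 4: add NB@82 -> ring=[16:NA,82:NB]
Op 5: route key 25: smallest pos >= 25 is 82 -> NB
Op 6: route key 60: smallest pos >= 60 is 82 -> NB
Op 7: remove NA -> ring=[82:NB]
Op 8: route key 74: smallest pos >= 74 is 82 -> NB
Op 9: add NC@28 -> ring=[28:NC,82:NB]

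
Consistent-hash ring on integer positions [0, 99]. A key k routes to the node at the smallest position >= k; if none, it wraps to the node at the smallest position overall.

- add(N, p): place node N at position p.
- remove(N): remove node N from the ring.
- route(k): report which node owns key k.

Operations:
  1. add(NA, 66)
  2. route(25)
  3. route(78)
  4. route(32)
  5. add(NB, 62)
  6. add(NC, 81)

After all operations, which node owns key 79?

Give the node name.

Answer: NC

Derivation:
Op 1: add NA@66 -> ring=[66:NA]
Op 2: route key 25: smallest pos >= 25 is 66 -> NA
Op 3: route key 78: none >= 78, wrap to smallest pos 66 -> NA
Op 4: route key 32: smallest pos >= 32 is 66 -> NA
Op 5: add NB@62 -> ring=[62:NB,66:NA]
Op 6: add NC@81 -> ring=[62:NB,66:NA,81:NC]
Final route key 79: smallest pos >= 79 is 81 -> NC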